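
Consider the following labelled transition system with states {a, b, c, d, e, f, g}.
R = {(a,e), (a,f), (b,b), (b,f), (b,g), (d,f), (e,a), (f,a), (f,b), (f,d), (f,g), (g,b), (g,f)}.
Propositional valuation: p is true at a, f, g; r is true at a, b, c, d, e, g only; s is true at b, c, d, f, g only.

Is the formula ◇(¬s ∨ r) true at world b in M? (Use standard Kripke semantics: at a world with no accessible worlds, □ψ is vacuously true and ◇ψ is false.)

Recall that ◇ψ holds at a world iff ψ holds at some accessible world.
At b: ◇(¬s ∨ r) requires ¬s ∨ r at some successor in {b, f, g}.
  ¬s ∨ r holds at b, so ◇(¬s ∨ r) is true at b.

Yes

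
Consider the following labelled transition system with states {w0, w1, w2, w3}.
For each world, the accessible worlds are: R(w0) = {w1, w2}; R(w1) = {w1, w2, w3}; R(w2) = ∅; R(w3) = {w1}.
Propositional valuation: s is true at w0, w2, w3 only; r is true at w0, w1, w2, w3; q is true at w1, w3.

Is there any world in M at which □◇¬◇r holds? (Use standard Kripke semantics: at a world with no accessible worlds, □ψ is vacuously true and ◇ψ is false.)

Yes

Let φ = □◇¬◇r. Evaluate φ at each world:
  w0 (successors {w1, w2}): φ is false.
  w1 (successors {w1, w2, w3}): φ is false.
  w2 (successors ∅): φ is true.
  w3 (successors {w1}): φ is true.
Detail at w2 (witness):
  At w2: no accessible worlds, so □◇¬◇r holds vacuously.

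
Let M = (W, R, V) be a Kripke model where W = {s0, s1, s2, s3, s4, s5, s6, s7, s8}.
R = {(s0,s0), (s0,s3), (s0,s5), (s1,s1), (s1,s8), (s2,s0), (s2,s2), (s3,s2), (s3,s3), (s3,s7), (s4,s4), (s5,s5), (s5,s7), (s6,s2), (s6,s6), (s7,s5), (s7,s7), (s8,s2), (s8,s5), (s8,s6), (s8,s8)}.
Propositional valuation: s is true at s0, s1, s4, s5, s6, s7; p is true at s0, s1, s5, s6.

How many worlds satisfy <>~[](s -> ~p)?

Let φ = <>~[](s -> ~p). Evaluate φ at each world:
  s0 (successors {s0, s3, s5}): φ is true.
  s1 (successors {s1, s8}): φ is true.
  s2 (successors {s0, s2}): φ is true.
  s3 (successors {s2, s3, s7}): φ is true.
  s4 (successors {s4}): φ is false.
  s5 (successors {s5, s7}): φ is true.
  s6 (successors {s2, s6}): φ is true.
  s7 (successors {s5, s7}): φ is true.
  s8 (successors {s2, s5, s6, s8}): φ is true.
For instance, at s3:
  At s3: <>~[](s -> ~p) requires ~[](s -> ~p) at some successor in {s2, s3, s7}.
    ~[](s -> ~p) holds at s2, so <>~[](s -> ~p) is true at s3.
      At s2: [](s -> ~p) is false, so ~[](s -> ~p) is true.
Satisfying worlds: {s0, s1, s2, s3, s5, s6, s7, s8}

8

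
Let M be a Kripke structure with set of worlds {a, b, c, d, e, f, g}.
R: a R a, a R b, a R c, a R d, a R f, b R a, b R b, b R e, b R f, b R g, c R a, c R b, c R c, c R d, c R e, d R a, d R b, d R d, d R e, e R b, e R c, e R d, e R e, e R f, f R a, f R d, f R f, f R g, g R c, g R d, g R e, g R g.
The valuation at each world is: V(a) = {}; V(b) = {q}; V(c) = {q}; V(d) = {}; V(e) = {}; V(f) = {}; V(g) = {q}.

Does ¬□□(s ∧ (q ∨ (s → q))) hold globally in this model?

Let φ = ¬□□(s ∧ (q ∨ (s → q))). Evaluate φ at each world:
  a (successors {a, b, c, d, f}): φ is true.
  b (successors {a, b, e, f, g}): φ is true.
  c (successors {a, b, c, d, e}): φ is true.
  d (successors {a, b, d, e}): φ is true.
  e (successors {b, c, d, e, f}): φ is true.
  f (successors {a, d, f, g}): φ is true.
  g (successors {c, d, e, g}): φ is true.
For instance, at f:
  At f: □□(s ∧ (q ∨ (s → q))) is false, so ¬□□(s ∧ (q ∨ (s → q))) is true.
    At f: □□(s ∧ (q ∨ (s → q))) requires □(s ∧ (q ∨ (s → q))) at every successor {a, d, f, g}.
      □(s ∧ (q ∨ (s → q))) fails at a, so □□(s ∧ (q ∨ (s → q))) is false at f.

Yes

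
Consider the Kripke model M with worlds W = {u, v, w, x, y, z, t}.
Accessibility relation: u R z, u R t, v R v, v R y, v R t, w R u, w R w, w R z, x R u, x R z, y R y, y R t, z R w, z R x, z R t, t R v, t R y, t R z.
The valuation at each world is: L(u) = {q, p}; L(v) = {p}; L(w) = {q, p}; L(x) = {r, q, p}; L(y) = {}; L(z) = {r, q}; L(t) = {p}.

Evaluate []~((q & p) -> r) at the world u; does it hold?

At u: []~((q & p) -> r) requires ~((q & p) -> r) at every successor {z, t}.
  ~((q & p) -> r) fails at z, so []~((q & p) -> r) is false at u.

No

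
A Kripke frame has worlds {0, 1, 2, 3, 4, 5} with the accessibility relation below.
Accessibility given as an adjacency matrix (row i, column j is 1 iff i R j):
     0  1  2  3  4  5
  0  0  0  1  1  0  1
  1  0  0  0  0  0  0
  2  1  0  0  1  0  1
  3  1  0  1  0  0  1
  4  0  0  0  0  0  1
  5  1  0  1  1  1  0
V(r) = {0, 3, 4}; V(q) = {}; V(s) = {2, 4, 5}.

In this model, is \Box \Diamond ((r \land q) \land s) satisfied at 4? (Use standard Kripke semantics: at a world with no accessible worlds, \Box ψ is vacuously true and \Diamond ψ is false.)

At 4: \Box \Diamond ((r \land q) \land s) requires \Diamond ((r \land q) \land s) at every successor {5}.
  \Diamond ((r \land q) \land s) fails at 5, so \Box \Diamond ((r \land q) \land s) is false at 4.
    At 5: \Diamond ((r \land q) \land s) requires (r \land q) \land s at some successor in {0, 2, 3, 4}.
      At 0: (r \land q) \land s is false.
      At 2: (r \land q) \land s is false.
      At 3: (r \land q) \land s is false.
      At 4: (r \land q) \land s is false.
    So \Diamond ((r \land q) \land s) is false at 5.

No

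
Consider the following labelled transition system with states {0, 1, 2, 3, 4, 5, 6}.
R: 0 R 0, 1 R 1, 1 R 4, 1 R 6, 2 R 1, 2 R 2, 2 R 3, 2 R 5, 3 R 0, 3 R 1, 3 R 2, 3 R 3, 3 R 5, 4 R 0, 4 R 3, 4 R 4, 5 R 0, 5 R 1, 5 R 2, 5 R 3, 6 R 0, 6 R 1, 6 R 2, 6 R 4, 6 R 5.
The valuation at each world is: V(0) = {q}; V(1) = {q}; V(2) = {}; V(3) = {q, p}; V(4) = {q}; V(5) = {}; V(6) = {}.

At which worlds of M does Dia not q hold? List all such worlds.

Let φ = Dia not q. Evaluate φ at each world:
  0 (successors {0}): φ is false.
  1 (successors {1, 4, 6}): φ is true.
  2 (successors {1, 2, 3, 5}): φ is true.
  3 (successors {0, 1, 2, 3, 5}): φ is true.
  4 (successors {0, 3, 4}): φ is false.
  5 (successors {0, 1, 2, 3}): φ is true.
  6 (successors {0, 1, 2, 4, 5}): φ is true.
For instance, at 0:
  At 0: Dia not q requires not q at some successor in {0}.
    At 0: not q is false.
  So Dia not q is false at 0.
Satisfying worlds: {1, 2, 3, 5, 6}

1, 2, 3, 5, 6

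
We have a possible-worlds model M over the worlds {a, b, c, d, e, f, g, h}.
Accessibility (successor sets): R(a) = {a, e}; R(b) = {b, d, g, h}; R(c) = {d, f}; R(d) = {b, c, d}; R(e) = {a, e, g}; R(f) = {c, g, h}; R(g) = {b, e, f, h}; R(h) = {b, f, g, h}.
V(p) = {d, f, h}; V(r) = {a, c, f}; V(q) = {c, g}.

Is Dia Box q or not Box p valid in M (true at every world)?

No

Let φ = Dia Box q or not Box p. Evaluate φ at each world:
  a (successors {a, e}): φ is true.
  b (successors {b, d, g, h}): φ is true.
  c (successors {d, f}): φ is false.
  d (successors {b, c, d}): φ is true.
  e (successors {a, e, g}): φ is true.
  f (successors {c, g, h}): φ is true.
  g (successors {b, e, f, h}): φ is true.
  h (successors {b, f, g, h}): φ is true.
Detail at c (counterexample):
  At c: Dia Box q is false, not Box p is false, so Dia Box q or not Box p is false.
    At c: Dia Box q requires Box q at some successor in {d, f}.
      At d: Box q is false.
      At f: Box q is false.
    So Dia Box q is false at c.
    At c: Box p is true, so not Box p is false.
      At c: Box p requires p at every successor {d, f}.
        At d: p is true.
        At f: p is true.
      So Box p is true at c.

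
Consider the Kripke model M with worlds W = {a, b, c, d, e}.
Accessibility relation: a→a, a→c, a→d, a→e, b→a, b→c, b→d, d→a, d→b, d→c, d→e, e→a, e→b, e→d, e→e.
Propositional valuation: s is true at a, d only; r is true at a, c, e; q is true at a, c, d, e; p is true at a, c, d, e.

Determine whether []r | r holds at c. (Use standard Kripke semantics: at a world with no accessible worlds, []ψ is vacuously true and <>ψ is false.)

At c: []r is true, r is true, so []r | r is true.
  At c: no accessible worlds, so []r holds vacuously.

Yes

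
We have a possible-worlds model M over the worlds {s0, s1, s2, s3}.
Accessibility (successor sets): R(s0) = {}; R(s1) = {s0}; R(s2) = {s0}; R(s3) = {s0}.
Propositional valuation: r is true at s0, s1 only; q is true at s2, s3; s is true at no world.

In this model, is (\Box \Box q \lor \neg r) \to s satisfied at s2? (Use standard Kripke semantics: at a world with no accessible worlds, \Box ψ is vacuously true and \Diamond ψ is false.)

At s2: \Box \Box q \lor \neg r is true, s is false, so (\Box \Box q \lor \neg r) \to s is false.
  At s2: \Box \Box q is true, \neg r is true, so \Box \Box q \lor \neg r is true.
    At s2: \Box \Box q requires \Box q at every successor {s0}.
      At s0: \Box q is true.
    So \Box \Box q is true at s2.

No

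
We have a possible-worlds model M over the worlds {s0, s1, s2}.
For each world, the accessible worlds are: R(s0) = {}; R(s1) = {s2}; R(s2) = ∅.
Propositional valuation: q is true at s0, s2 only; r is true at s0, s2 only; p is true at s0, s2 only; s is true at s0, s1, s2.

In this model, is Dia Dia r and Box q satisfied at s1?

No

At s1: Dia Dia r is false, Box q is true, so Dia Dia r and Box q is false.
  At s1: Dia Dia r requires Dia r at some successor in {s2}.
    At s2: Dia r is false.
  So Dia Dia r is false at s1.
  At s1: Box q requires q at every successor {s2}.
    At s2: q is true.
  So Box q is true at s1.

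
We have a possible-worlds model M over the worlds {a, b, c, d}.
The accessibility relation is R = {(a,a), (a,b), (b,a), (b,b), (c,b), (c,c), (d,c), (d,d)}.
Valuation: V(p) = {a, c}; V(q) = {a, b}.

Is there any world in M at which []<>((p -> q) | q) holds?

Let φ = []<>((p -> q) | q). Evaluate φ at each world:
  a (successors {a, b}): φ is true.
  b (successors {a, b}): φ is true.
  c (successors {b, c}): φ is true.
  d (successors {c, d}): φ is true.
Detail at a (witness):
  At a: []<>((p -> q) | q) requires <>((p -> q) | q) at every successor {a, b}.
      At a: <>((p -> q) | q) requires (p -> q) | q at some successor in {a, b}.
        (p -> q) | q holds at a, so <>((p -> q) | q) is true at a.
      At b: <>((p -> q) | q) requires (p -> q) | q at some successor in {a, b}.
        (p -> q) | q holds at a, so <>((p -> q) | q) is true at b.
  So []<>((p -> q) | q) is true at a.

Yes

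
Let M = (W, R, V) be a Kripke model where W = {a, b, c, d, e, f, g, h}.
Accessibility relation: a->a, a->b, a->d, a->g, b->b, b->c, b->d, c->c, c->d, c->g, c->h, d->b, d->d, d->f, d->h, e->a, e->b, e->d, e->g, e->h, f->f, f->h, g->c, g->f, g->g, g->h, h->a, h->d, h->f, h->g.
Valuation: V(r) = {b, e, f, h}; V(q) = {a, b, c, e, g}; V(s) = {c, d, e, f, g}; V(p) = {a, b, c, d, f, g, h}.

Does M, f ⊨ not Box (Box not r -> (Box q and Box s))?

No

At f: Box (Box not r -> (Box q and Box s)) is true, so not Box (Box not r -> (Box q and Box s)) is false.
  At f: Box (Box not r -> (Box q and Box s)) requires Box not r -> (Box q and Box s) at every successor {f, h}.
      At f: Box not r is false, Box q and Box s is false, so Box not r -> (Box q and Box s) is true.
      At h: Box not r is false, Box q and Box s is false, so Box not r -> (Box q and Box s) is true.
  So Box (Box not r -> (Box q and Box s)) is true at f.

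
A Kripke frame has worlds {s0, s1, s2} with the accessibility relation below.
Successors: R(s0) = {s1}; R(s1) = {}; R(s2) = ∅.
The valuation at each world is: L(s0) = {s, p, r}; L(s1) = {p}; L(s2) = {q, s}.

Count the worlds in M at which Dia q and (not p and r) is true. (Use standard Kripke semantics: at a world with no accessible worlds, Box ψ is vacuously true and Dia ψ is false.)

Recall that Dia ψ holds at a world iff ψ holds at some accessible world.
Let φ = Dia q and (not p and r). Evaluate φ at each world:
  s0 (successors {s1}): φ is false.
  s1 (successors ∅): φ is false.
  s2 (successors ∅): φ is false.
For instance, at s0:
  At s0: Dia q is false, not p and r is false, so Dia q and (not p and r) is false.
    At s0: Dia q requires q at some successor in {s1}.
      At s1: q is false.
    So Dia q is false at s0.
Satisfying worlds: none.

0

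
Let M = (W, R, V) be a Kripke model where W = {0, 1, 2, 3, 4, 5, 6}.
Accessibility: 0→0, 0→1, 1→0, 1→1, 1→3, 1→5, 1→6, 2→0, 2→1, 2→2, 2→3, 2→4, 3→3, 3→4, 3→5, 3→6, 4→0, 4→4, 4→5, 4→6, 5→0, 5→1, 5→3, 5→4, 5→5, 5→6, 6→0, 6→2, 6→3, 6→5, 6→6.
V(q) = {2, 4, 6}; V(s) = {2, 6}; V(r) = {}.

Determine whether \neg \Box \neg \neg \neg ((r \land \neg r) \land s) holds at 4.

No

Recall that \Box ψ holds at a world iff ψ holds at every accessible world, and \Diamond ψ holds iff ψ holds at some accessible world.
At 4: \Box \neg \neg \neg ((r \land \neg r) \land s) is true, so \neg \Box \neg \neg \neg ((r \land \neg r) \land s) is false.
  At 4: \Box \neg \neg \neg ((r \land \neg r) \land s) requires \neg \neg \neg ((r \land \neg r) \land s) at every successor {0, 4, 5, 6}.
    At 0: \neg \neg \neg ((r \land \neg r) \land s) is true.
    At 4: \neg \neg \neg ((r \land \neg r) \land s) is true.
    At 5: \neg \neg \neg ((r \land \neg r) \land s) is true.
    At 6: \neg \neg \neg ((r \land \neg r) \land s) is true.
  So \Box \neg \neg \neg ((r \land \neg r) \land s) is true at 4.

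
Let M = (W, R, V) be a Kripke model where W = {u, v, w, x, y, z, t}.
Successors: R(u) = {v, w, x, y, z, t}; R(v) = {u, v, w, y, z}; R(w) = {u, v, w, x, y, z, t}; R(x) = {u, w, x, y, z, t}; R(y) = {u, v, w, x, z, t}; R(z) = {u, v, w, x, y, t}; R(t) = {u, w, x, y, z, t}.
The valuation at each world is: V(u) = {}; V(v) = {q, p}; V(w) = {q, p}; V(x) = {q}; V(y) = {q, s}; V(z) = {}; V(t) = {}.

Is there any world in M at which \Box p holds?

No

Let φ = \Box p. Evaluate φ at each world:
  u (successors {v, w, x, y, z, t}): φ is false.
  v (successors {u, v, w, y, z}): φ is false.
  w (successors {u, v, w, x, y, z, t}): φ is false.
  x (successors {u, w, x, y, z, t}): φ is false.
  y (successors {u, v, w, x, z, t}): φ is false.
  z (successors {u, v, w, x, y, t}): φ is false.
  t (successors {u, w, x, y, z, t}): φ is false.
For instance, at v:
  At v: \Box p requires p at every successor {u, v, w, y, z}.
    p fails at u, so \Box p is false at v.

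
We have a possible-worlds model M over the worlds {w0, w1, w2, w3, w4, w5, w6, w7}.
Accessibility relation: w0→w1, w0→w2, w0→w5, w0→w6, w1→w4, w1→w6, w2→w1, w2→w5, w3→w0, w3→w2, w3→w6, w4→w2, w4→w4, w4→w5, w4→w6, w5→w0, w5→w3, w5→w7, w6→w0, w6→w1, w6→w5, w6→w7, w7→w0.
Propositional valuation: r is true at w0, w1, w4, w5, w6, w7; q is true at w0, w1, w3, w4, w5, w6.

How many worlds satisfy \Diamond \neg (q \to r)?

1

Let φ = \Diamond \neg (q \to r). Evaluate φ at each world:
  w0 (successors {w1, w2, w5, w6}): φ is false.
  w1 (successors {w4, w6}): φ is false.
  w2 (successors {w1, w5}): φ is false.
  w3 (successors {w0, w2, w6}): φ is false.
  w4 (successors {w2, w4, w5, w6}): φ is false.
  w5 (successors {w0, w3, w7}): φ is true.
  w6 (successors {w0, w1, w5, w7}): φ is false.
  w7 (successors {w0}): φ is false.
For instance, at w3:
  At w3: \Diamond \neg (q \to r) requires \neg (q \to r) at some successor in {w0, w2, w6}.
    At w0: \neg (q \to r) is false.
    At w2: \neg (q \to r) is false.
    At w6: \neg (q \to r) is false.
  So \Diamond \neg (q \to r) is false at w3.
Satisfying worlds: {w5}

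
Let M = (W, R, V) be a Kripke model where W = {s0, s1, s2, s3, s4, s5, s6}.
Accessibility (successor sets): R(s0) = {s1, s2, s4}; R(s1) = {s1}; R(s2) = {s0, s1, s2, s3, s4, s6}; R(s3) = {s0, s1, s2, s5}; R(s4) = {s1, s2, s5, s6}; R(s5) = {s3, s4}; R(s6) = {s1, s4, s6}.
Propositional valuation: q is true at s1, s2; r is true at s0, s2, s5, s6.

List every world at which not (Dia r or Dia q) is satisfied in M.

s5

Let φ = not (Dia r or Dia q). Evaluate φ at each world:
  s0 (successors {s1, s2, s4}): φ is false.
  s1 (successors {s1}): φ is false.
  s2 (successors {s0, s1, s2, s3, s4, s6}): φ is false.
  s3 (successors {s0, s1, s2, s5}): φ is false.
  s4 (successors {s1, s2, s5, s6}): φ is false.
  s5 (successors {s3, s4}): φ is true.
  s6 (successors {s1, s4, s6}): φ is false.
For instance, at s1:
  At s1: Dia r or Dia q is true, so not (Dia r or Dia q) is false.
    At s1: Dia r is false, Dia q is true, so Dia r or Dia q is true.
      At s1: Dia r requires r at some successor in {s1}.
        At s1: r is false.
      So Dia r is false at s1.
      At s1: Dia q requires q at some successor in {s1}.
        q holds at s1, so Dia q is true at s1.
Satisfying worlds: {s5}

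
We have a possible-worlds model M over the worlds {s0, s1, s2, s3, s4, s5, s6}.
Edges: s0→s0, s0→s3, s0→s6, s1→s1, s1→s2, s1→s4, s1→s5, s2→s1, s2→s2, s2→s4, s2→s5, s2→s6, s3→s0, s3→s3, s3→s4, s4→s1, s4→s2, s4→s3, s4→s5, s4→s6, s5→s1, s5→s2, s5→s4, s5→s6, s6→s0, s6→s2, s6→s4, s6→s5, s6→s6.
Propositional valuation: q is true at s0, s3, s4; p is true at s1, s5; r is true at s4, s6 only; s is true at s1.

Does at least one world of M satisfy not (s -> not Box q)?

Recall that Box ψ holds at a world iff ψ holds at every accessible world, and Dia ψ holds iff ψ holds at some accessible world.
Let φ = not (s -> not Box q). Evaluate φ at each world:
  s0 (successors {s0, s3, s6}): φ is false.
  s1 (successors {s1, s2, s4, s5}): φ is false.
  s2 (successors {s1, s2, s4, s5, s6}): φ is false.
  s3 (successors {s0, s3, s4}): φ is false.
  s4 (successors {s1, s2, s3, s5, s6}): φ is false.
  s5 (successors {s1, s2, s4, s6}): φ is false.
  s6 (successors {s0, s2, s4, s5, s6}): φ is false.
For instance, at s6:
  At s6: s -> not Box q is true, so not (s -> not Box q) is false.
    At s6: s is false, not Box q is true, so s -> not Box q is true.
      At s6: Box q is false, so not Box q is true.

No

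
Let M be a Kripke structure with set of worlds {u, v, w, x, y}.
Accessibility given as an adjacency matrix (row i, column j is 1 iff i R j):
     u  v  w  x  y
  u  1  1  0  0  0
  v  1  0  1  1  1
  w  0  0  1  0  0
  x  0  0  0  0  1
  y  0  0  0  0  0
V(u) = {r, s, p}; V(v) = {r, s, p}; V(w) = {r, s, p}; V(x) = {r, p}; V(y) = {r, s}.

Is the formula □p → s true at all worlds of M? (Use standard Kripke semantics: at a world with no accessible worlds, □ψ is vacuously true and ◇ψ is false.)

Recall that □ψ holds at a world iff ψ holds at every accessible world, and ◇ψ holds iff ψ holds at some accessible world.
Let φ = □p → s. Evaluate φ at each world:
  u (successors {u, v}): φ is true.
  v (successors {u, w, x, y}): φ is true.
  w (successors {w}): φ is true.
  x (successors {y}): φ is true.
  y (successors ∅): φ is true.
For instance, at u:
  At u: □p is true, s is true, so □p → s is true.
    At u: □p requires p at every successor {u, v}.
      At u: p is true.
      At v: p is true.
    So □p is true at u.

Yes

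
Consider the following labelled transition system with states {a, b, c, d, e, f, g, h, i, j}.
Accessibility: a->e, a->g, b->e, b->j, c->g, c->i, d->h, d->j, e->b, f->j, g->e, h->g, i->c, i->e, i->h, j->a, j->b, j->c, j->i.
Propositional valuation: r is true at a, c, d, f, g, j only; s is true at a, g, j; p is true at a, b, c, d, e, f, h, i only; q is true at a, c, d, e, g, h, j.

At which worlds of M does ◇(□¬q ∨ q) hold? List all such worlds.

Let φ = ◇(□¬q ∨ q). Evaluate φ at each world:
  a (successors {e, g}): φ is true.
  b (successors {e, j}): φ is true.
  c (successors {g, i}): φ is true.
  d (successors {h, j}): φ is true.
  e (successors {b}): φ is false.
  f (successors {j}): φ is true.
  g (successors {e}): φ is true.
  h (successors {g}): φ is true.
  i (successors {c, e, h}): φ is true.
  j (successors {a, b, c, i}): φ is true.
For instance, at d:
  At d: ◇(□¬q ∨ q) requires □¬q ∨ q at some successor in {h, j}.
    □¬q ∨ q holds at h, so ◇(□¬q ∨ q) is true at d.
      At h: □¬q is false, q is true, so □¬q ∨ q is true.
Satisfying worlds: {a, b, c, d, f, g, h, i, j}

a, b, c, d, f, g, h, i, j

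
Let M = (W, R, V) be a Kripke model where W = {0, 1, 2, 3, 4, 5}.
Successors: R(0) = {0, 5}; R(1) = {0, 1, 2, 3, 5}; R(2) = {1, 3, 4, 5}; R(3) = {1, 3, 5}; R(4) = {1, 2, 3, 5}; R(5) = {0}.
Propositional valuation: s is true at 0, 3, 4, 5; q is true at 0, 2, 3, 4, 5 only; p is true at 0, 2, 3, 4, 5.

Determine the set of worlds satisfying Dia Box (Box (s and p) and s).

Let φ = Dia Box (Box (s and p) and s). Evaluate φ at each world:
  0 (successors {0, 5}): φ is true.
  1 (successors {0, 1, 2, 3, 5}): φ is true.
  2 (successors {1, 3, 4, 5}): φ is true.
  3 (successors {1, 3, 5}): φ is true.
  4 (successors {1, 2, 3, 5}): φ is true.
  5 (successors {0}): φ is true.
For instance, at 5:
  At 5: Dia Box (Box (s and p) and s) requires Box (Box (s and p) and s) at some successor in {0}.
    Box (Box (s and p) and s) holds at 0, so Dia Box (Box (s and p) and s) is true at 5.
      At 0: Box (Box (s and p) and s) requires Box (s and p) and s at every successor {0, 5}.
        At 0: Box (s and p) and s is true.
        At 5: Box (s and p) and s is true.
      So Box (Box (s and p) and s) is true at 0.
Satisfying worlds: {0, 1, 2, 3, 4, 5}

0, 1, 2, 3, 4, 5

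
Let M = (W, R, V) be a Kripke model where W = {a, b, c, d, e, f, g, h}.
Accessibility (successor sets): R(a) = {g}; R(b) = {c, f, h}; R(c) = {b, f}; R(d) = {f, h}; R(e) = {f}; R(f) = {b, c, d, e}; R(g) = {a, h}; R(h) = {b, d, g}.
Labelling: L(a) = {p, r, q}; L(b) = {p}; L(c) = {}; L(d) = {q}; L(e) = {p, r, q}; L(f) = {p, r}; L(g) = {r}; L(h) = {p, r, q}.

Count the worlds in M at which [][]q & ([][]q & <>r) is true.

1

Recall that []ψ holds at a world iff ψ holds at every accessible world, and <>ψ holds iff ψ holds at some accessible world.
Let φ = [][]q & ([][]q & <>r). Evaluate φ at each world:
  a (successors {g}): φ is true.
  b (successors {c, f, h}): φ is false.
  c (successors {b, f}): φ is false.
  d (successors {f, h}): φ is false.
  e (successors {f}): φ is false.
  f (successors {b, c, d, e}): φ is false.
  g (successors {a, h}): φ is false.
  h (successors {b, d, g}): φ is false.
For instance, at a:
  At a: [][]q is true, [][]q & <>r is true, so [][]q & ([][]q & <>r) is true.
    At a: [][]q requires []q at every successor {g}.
      At g: []q is true.
    So [][]q is true at a.
    At a: [][]q is true, <>r is true, so [][]q & <>r is true.
      At a: [][]q requires []q at every successor {g}.
        At g: []q is true.
      So [][]q is true at a.
      At a: <>r requires r at some successor in {g}.
        r holds at g, so <>r is true at a.
Satisfying worlds: {a}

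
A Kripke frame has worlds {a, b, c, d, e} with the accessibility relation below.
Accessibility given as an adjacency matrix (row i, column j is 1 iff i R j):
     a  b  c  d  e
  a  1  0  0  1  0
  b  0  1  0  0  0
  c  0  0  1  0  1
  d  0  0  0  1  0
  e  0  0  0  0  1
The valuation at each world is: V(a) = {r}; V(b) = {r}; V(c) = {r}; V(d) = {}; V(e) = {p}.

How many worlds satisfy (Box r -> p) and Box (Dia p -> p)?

3

Let φ = (Box r -> p) and Box (Dia p -> p). Evaluate φ at each world:
  a (successors {a, d}): φ is true.
  b (successors {b}): φ is false.
  c (successors {c, e}): φ is false.
  d (successors {d}): φ is true.
  e (successors {e}): φ is true.
For instance, at b:
  At b: Box r -> p is false, Box (Dia p -> p) is true, so (Box r -> p) and Box (Dia p -> p) is false.
    At b: Box r is true, p is false, so Box r -> p is false.
      At b: Box r requires r at every successor {b}.
        At b: r is true.
      So Box r is true at b.
    At b: Box (Dia p -> p) requires Dia p -> p at every successor {b}.
      At b: Dia p -> p is true.
    So Box (Dia p -> p) is true at b.
Satisfying worlds: {a, d, e}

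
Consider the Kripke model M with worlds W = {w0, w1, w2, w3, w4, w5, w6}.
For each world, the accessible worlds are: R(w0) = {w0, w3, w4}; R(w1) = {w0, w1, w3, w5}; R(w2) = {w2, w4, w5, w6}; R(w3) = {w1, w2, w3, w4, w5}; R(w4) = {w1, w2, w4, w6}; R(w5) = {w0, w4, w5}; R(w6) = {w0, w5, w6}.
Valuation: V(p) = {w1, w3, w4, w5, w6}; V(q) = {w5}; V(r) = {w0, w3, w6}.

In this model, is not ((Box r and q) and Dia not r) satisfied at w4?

At w4: (Box r and q) and Dia not r is false, so not ((Box r and q) and Dia not r) is true.
  At w4: Box r and q is false, Dia not r is true, so (Box r and q) and Dia not r is false.
    At w4: Box r is false, q is false, so Box r and q is false.
      At w4: Box r requires r at every successor {w1, w2, w4, w6}.
        r fails at w1, so Box r is false at w4.
    At w4: Dia not r requires not r at some successor in {w1, w2, w4, w6}.
      not r holds at w1, so Dia not r is true at w4.

Yes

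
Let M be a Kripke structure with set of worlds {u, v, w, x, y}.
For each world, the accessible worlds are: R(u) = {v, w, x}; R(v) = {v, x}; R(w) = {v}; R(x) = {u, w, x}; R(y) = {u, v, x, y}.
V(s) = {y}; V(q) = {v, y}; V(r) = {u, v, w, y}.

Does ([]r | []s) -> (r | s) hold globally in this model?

Yes

Let φ = ([]r | []s) -> (r | s). Evaluate φ at each world:
  u (successors {v, w, x}): φ is true.
  v (successors {v, x}): φ is true.
  w (successors {v}): φ is true.
  x (successors {u, w, x}): φ is true.
  y (successors {u, v, x, y}): φ is true.
For instance, at v:
  At v: []r | []s is false, r | s is true, so ([]r | []s) -> (r | s) is true.
    At v: []r is false, []s is false, so []r | []s is false.
      At v: []r requires r at every successor {v, x}.
        r fails at x, so []r is false at v.
      At v: []s requires s at every successor {v, x}.
        s fails at v, so []s is false at v.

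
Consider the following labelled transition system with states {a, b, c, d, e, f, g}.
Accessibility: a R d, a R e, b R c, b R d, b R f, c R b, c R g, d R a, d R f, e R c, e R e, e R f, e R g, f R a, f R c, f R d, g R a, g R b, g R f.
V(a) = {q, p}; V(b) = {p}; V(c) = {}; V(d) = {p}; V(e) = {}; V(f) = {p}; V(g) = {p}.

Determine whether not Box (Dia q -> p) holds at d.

No

At d: Box (Dia q -> p) is true, so not Box (Dia q -> p) is false.
  At d: Box (Dia q -> p) requires Dia q -> p at every successor {a, f}.
      At a: Dia q is false, p is true, so Dia q -> p is true.
      At f: Dia q is true, p is true, so Dia q -> p is true.
  So Box (Dia q -> p) is true at d.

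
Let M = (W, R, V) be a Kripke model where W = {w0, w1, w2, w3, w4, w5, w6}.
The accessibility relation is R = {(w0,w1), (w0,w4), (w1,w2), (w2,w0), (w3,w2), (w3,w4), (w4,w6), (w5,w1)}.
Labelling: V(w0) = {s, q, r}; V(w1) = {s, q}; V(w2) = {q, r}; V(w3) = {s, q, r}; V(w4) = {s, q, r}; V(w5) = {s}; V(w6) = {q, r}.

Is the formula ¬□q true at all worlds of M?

No

Let φ = ¬□q. Evaluate φ at each world:
  w0 (successors {w1, w4}): φ is false.
  w1 (successors {w2}): φ is false.
  w2 (successors {w0}): φ is false.
  w3 (successors {w2, w4}): φ is false.
  w4 (successors {w6}): φ is false.
  w5 (successors {w1}): φ is false.
  w6 (successors ∅): φ is false.
Detail at w0 (counterexample):
  At w0: □q is true, so ¬□q is false.
    At w0: □q requires q at every successor {w1, w4}.
      At w1: q is true.
      At w4: q is true.
    So □q is true at w0.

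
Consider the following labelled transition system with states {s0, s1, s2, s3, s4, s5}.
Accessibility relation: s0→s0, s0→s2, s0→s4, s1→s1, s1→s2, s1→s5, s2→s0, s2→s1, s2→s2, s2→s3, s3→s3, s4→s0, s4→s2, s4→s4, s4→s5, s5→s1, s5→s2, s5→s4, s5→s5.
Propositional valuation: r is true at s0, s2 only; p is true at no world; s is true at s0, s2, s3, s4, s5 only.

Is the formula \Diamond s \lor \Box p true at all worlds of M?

Yes

Let φ = \Diamond s \lor \Box p. Evaluate φ at each world:
  s0 (successors {s0, s2, s4}): φ is true.
  s1 (successors {s1, s2, s5}): φ is true.
  s2 (successors {s0, s1, s2, s3}): φ is true.
  s3 (successors {s3}): φ is true.
  s4 (successors {s0, s2, s4, s5}): φ is true.
  s5 (successors {s1, s2, s4, s5}): φ is true.
For instance, at s1:
  At s1: \Diamond s is true, \Box p is false, so \Diamond s \lor \Box p is true.
    At s1: \Diamond s requires s at some successor in {s1, s2, s5}.
      s holds at s2, so \Diamond s is true at s1.
    At s1: \Box p requires p at every successor {s1, s2, s5}.
      p fails at s1, so \Box p is false at s1.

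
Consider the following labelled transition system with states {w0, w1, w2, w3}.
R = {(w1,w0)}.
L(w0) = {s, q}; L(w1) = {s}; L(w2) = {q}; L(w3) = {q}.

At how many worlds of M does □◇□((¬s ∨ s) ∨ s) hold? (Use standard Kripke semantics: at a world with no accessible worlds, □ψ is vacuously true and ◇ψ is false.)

3

Recall that □ψ holds at a world iff ψ holds at every accessible world, and ◇ψ holds iff ψ holds at some accessible world.
Let φ = □◇□((¬s ∨ s) ∨ s). Evaluate φ at each world:
  w0 (successors ∅): φ is true.
  w1 (successors {w0}): φ is false.
  w2 (successors ∅): φ is true.
  w3 (successors ∅): φ is true.
For instance, at w1:
  At w1: □◇□((¬s ∨ s) ∨ s) requires ◇□((¬s ∨ s) ∨ s) at every successor {w0}.
    ◇□((¬s ∨ s) ∨ s) fails at w0, so □◇□((¬s ∨ s) ∨ s) is false at w1.
      At w0: no accessible worlds, so ◇□((¬s ∨ s) ∨ s) is false.
Satisfying worlds: {w0, w2, w3}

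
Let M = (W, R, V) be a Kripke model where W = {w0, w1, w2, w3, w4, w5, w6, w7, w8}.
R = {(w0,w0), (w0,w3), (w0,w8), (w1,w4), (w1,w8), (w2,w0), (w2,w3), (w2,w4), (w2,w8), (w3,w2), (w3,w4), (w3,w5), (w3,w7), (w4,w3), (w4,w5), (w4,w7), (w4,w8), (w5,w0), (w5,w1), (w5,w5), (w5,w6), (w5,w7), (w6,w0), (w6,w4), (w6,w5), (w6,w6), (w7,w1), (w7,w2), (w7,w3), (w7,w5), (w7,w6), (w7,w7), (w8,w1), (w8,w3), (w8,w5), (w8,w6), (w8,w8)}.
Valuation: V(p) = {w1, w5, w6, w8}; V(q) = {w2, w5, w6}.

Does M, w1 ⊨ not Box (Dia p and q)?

At w1: Box (Dia p and q) is false, so not Box (Dia p and q) is true.
  At w1: Box (Dia p and q) requires Dia p and q at every successor {w4, w8}.
    Dia p and q fails at w4, so Box (Dia p and q) is false at w1.
      At w4: Dia p is true, q is false, so Dia p and q is false.

Yes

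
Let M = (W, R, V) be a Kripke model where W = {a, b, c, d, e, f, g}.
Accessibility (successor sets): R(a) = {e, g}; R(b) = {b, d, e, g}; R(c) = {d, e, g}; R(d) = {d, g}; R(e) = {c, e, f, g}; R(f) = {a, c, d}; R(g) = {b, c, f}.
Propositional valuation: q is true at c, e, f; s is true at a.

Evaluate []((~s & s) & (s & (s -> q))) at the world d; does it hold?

At d: []((~s & s) & (s & (s -> q))) requires (~s & s) & (s & (s -> q)) at every successor {d, g}.
  (~s & s) & (s & (s -> q)) fails at d, so []((~s & s) & (s & (s -> q))) is false at d.

No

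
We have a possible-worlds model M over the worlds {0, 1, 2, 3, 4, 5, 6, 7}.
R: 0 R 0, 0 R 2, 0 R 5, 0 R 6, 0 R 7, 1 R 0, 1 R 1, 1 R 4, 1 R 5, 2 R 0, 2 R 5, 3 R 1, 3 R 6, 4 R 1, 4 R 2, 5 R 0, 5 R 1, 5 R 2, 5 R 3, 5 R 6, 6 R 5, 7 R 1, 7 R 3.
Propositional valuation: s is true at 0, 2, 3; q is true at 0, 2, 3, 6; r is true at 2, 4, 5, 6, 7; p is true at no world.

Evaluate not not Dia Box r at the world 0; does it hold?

Yes

At 0: not Dia Box r is false, so not not Dia Box r is true.
  At 0: Dia Box r is true, so not Dia Box r is false.
    At 0: Dia Box r requires Box r at some successor in {0, 2, 5, 6, 7}.
      Box r holds at 6, so Dia Box r is true at 0.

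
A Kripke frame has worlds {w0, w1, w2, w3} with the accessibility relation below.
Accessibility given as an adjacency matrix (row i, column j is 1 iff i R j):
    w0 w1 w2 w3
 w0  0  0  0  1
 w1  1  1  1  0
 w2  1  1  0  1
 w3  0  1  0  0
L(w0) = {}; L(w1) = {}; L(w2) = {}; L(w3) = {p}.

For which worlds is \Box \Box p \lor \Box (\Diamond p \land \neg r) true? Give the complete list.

Let φ = \Box \Box p \lor \Box (\Diamond p \land \neg r). Evaluate φ at each world:
  w0 (successors {w3}): φ is false.
  w1 (successors {w0, w1, w2}): φ is false.
  w2 (successors {w0, w1, w3}): φ is false.
  w3 (successors {w1}): φ is false.
For instance, at w2:
  At w2: \Box \Box p is false, \Box (\Diamond p \land \neg r) is false, so \Box \Box p \lor \Box (\Diamond p \land \neg r) is false.
    At w2: \Box \Box p requires \Box p at every successor {w0, w1, w3}.
      \Box p fails at w1, so \Box \Box p is false at w2.
    At w2: \Box (\Diamond p \land \neg r) requires \Diamond p \land \neg r at every successor {w0, w1, w3}.
      \Diamond p \land \neg r fails at w1, so \Box (\Diamond p \land \neg r) is false at w2.
Satisfying worlds: none.

none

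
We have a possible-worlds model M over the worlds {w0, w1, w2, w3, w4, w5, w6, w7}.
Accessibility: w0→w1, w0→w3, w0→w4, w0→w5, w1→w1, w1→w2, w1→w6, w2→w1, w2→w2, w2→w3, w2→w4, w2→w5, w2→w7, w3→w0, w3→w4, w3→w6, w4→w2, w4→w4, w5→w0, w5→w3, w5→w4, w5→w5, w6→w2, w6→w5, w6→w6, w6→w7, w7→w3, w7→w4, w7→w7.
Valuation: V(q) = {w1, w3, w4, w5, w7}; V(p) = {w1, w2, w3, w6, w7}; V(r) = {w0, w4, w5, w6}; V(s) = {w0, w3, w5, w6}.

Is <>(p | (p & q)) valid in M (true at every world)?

Yes

Let φ = <>(p | (p & q)). Evaluate φ at each world:
  w0 (successors {w1, w3, w4, w5}): φ is true.
  w1 (successors {w1, w2, w6}): φ is true.
  w2 (successors {w1, w2, w3, w4, w5, w7}): φ is true.
  w3 (successors {w0, w4, w6}): φ is true.
  w4 (successors {w2, w4}): φ is true.
  w5 (successors {w0, w3, w4, w5}): φ is true.
  w6 (successors {w2, w5, w6, w7}): φ is true.
  w7 (successors {w3, w4, w7}): φ is true.
For instance, at w5:
  At w5: <>(p | (p & q)) requires p | (p & q) at some successor in {w0, w3, w4, w5}.
    p | (p & q) holds at w3, so <>(p | (p & q)) is true at w5.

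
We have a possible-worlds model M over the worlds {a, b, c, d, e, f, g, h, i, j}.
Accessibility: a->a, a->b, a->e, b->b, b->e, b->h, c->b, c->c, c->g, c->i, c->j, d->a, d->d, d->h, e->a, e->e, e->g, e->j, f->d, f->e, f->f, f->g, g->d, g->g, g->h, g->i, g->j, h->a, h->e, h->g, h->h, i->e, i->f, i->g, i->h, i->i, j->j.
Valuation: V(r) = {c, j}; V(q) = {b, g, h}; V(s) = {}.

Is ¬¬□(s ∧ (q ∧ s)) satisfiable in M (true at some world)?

Let φ = ¬¬□(s ∧ (q ∧ s)). Evaluate φ at each world:
  a (successors {a, b, e}): φ is false.
  b (successors {b, e, h}): φ is false.
  c (successors {b, c, g, i, j}): φ is false.
  d (successors {a, d, h}): φ is false.
  e (successors {a, e, g, j}): φ is false.
  f (successors {d, e, f, g}): φ is false.
  g (successors {d, g, h, i, j}): φ is false.
  h (successors {a, e, g, h}): φ is false.
  i (successors {e, f, g, h, i}): φ is false.
  j (successors {j}): φ is false.
For instance, at i:
  At i: ¬□(s ∧ (q ∧ s)) is true, so ¬¬□(s ∧ (q ∧ s)) is false.
    At i: □(s ∧ (q ∧ s)) is false, so ¬□(s ∧ (q ∧ s)) is true.
      At i: □(s ∧ (q ∧ s)) requires s ∧ (q ∧ s) at every successor {e, f, g, h, i}.
        s ∧ (q ∧ s) fails at e, so □(s ∧ (q ∧ s)) is false at i.

No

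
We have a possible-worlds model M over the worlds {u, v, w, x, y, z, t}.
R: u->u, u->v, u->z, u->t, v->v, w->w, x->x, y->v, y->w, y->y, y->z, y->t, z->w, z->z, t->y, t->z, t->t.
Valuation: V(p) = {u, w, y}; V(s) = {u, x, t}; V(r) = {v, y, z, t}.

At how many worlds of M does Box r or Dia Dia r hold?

5

Let φ = Box r or Dia Dia r. Evaluate φ at each world:
  u (successors {u, v, z, t}): φ is true.
  v (successors {v}): φ is true.
  w (successors {w}): φ is false.
  x (successors {x}): φ is false.
  y (successors {v, w, y, z, t}): φ is true.
  z (successors {w, z}): φ is true.
  t (successors {y, z, t}): φ is true.
For instance, at w:
  At w: Box r is false, Dia Dia r is false, so Box r or Dia Dia r is false.
    At w: Box r requires r at every successor {w}.
      r fails at w, so Box r is false at w.
    At w: Dia Dia r requires Dia r at some successor in {w}.
      At w: Dia r is false.
    So Dia Dia r is false at w.
Satisfying worlds: {u, v, y, z, t}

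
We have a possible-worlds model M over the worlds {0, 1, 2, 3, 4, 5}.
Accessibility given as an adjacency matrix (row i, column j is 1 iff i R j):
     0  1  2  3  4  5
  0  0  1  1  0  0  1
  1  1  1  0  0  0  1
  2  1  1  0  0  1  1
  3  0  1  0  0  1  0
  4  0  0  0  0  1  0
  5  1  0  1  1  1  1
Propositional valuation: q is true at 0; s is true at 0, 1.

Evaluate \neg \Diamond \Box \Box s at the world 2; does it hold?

At 2: \Diamond \Box \Box s is false, so \neg \Diamond \Box \Box s is true.
  At 2: \Diamond \Box \Box s requires \Box \Box s at some successor in {0, 1, 4, 5}.
    At 0: \Box \Box s is false.
    At 1: \Box \Box s is false.
    At 4: \Box \Box s is false.
    At 5: \Box \Box s is false.
  So \Diamond \Box \Box s is false at 2.

Yes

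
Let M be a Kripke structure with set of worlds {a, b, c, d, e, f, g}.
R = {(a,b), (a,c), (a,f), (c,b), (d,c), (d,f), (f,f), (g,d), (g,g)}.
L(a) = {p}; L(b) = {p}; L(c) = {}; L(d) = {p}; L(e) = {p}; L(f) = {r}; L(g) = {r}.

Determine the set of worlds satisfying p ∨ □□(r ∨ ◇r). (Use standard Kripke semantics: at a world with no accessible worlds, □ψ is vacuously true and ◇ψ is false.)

Recall that □ψ holds at a world iff ψ holds at every accessible world, and ◇ψ holds iff ψ holds at some accessible world.
Let φ = p ∨ □□(r ∨ ◇r). Evaluate φ at each world:
  a (successors {b, c, f}): φ is true.
  b (successors ∅): φ is true.
  c (successors {b}): φ is true.
  d (successors {c, f}): φ is true.
  e (successors ∅): φ is true.
  f (successors {f}): φ is true.
  g (successors {d, g}): φ is false.
For instance, at f:
  At f: p is false, □□(r ∨ ◇r) is true, so p ∨ □□(r ∨ ◇r) is true.
    At f: □□(r ∨ ◇r) requires □(r ∨ ◇r) at every successor {f}.
      At f: □(r ∨ ◇r) is true.
    So □□(r ∨ ◇r) is true at f.
Satisfying worlds: {a, b, c, d, e, f}

a, b, c, d, e, f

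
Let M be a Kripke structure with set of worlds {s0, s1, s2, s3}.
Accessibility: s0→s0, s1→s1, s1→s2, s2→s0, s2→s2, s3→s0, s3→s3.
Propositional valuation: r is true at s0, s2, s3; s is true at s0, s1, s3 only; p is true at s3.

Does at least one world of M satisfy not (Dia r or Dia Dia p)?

Let φ = not (Dia r or Dia Dia p). Evaluate φ at each world:
  s0 (successors {s0}): φ is false.
  s1 (successors {s1, s2}): φ is false.
  s2 (successors {s0, s2}): φ is false.
  s3 (successors {s0, s3}): φ is false.
For instance, at s3:
  At s3: Dia r or Dia Dia p is true, so not (Dia r or Dia Dia p) is false.
    At s3: Dia r is true, Dia Dia p is true, so Dia r or Dia Dia p is true.
      At s3: Dia r requires r at some successor in {s0, s3}.
        r holds at s0, so Dia r is true at s3.
      At s3: Dia Dia p requires Dia p at some successor in {s0, s3}.
        Dia p holds at s3, so Dia Dia p is true at s3.

No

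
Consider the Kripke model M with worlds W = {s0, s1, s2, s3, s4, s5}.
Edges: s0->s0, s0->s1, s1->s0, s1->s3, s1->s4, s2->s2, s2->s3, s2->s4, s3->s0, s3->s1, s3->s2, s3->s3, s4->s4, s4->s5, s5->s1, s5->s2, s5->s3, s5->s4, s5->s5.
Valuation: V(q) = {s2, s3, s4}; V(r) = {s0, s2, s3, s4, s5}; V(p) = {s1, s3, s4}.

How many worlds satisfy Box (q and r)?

Recall that Box ψ holds at a world iff ψ holds at every accessible world, and Dia ψ holds iff ψ holds at some accessible world.
Let φ = Box (q and r). Evaluate φ at each world:
  s0 (successors {s0, s1}): φ is false.
  s1 (successors {s0, s3, s4}): φ is false.
  s2 (successors {s2, s3, s4}): φ is true.
  s3 (successors {s0, s1, s2, s3}): φ is false.
  s4 (successors {s4, s5}): φ is false.
  s5 (successors {s1, s2, s3, s4, s5}): φ is false.
For instance, at s3:
  At s3: Box (q and r) requires q and r at every successor {s0, s1, s2, s3}.
    q and r fails at s0, so Box (q and r) is false at s3.
Satisfying worlds: {s2}

1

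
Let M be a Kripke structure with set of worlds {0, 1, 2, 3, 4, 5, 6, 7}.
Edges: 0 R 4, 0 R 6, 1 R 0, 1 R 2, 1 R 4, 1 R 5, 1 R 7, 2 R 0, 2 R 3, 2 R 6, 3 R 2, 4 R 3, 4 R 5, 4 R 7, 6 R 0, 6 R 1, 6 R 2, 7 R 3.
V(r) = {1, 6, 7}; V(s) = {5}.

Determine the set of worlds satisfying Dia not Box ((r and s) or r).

0, 1, 2, 3, 4, 6, 7

Let φ = Dia not Box ((r and s) or r). Evaluate φ at each world:
  0 (successors {4, 6}): φ is true.
  1 (successors {0, 2, 4, 5, 7}): φ is true.
  2 (successors {0, 3, 6}): φ is true.
  3 (successors {2}): φ is true.
  4 (successors {3, 5, 7}): φ is true.
  5 (successors ∅): φ is false.
  6 (successors {0, 1, 2}): φ is true.
  7 (successors {3}): φ is true.
For instance, at 0:
  At 0: Dia not Box ((r and s) or r) requires not Box ((r and s) or r) at some successor in {4, 6}.
    not Box ((r and s) or r) holds at 4, so Dia not Box ((r and s) or r) is true at 0.
      At 4: Box ((r and s) or r) is false, so not Box ((r and s) or r) is true.
Satisfying worlds: {0, 1, 2, 3, 4, 6, 7}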